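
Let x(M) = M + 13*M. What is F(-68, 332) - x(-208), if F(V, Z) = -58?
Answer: 2854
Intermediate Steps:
x(M) = 14*M
F(-68, 332) - x(-208) = -58 - 14*(-208) = -58 - 1*(-2912) = -58 + 2912 = 2854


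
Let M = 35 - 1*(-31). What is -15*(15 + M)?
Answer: -1215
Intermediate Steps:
M = 66 (M = 35 + 31 = 66)
-15*(15 + M) = -15*(15 + 66) = -15*81 = -1215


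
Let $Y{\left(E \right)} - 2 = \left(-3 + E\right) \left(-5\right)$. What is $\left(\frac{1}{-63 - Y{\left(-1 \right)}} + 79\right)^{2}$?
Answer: $\frac{45077796}{7225} \approx 6239.1$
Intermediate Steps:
$Y{\left(E \right)} = 17 - 5 E$ ($Y{\left(E \right)} = 2 + \left(-3 + E\right) \left(-5\right) = 2 - \left(-15 + 5 E\right) = 17 - 5 E$)
$\left(\frac{1}{-63 - Y{\left(-1 \right)}} + 79\right)^{2} = \left(\frac{1}{-63 - \left(17 - -5\right)} + 79\right)^{2} = \left(\frac{1}{-63 - \left(17 + 5\right)} + 79\right)^{2} = \left(\frac{1}{-63 - 22} + 79\right)^{2} = \left(\frac{1}{-85} + 79\right)^{2} = \left(- \frac{1}{85} + 79\right)^{2} = \left(\frac{6714}{85}\right)^{2} = \frac{45077796}{7225}$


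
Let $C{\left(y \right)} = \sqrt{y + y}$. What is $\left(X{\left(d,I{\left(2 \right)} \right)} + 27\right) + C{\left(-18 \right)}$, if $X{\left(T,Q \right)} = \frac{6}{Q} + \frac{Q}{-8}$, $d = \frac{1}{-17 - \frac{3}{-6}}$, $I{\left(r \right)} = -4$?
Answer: $26 + 6 i \approx 26.0 + 6.0 i$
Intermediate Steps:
$d = - \frac{2}{33}$ ($d = \frac{1}{-17 - - \frac{1}{2}} = \frac{1}{-17 + \frac{1}{2}} = \frac{1}{- \frac{33}{2}} = - \frac{2}{33} \approx -0.060606$)
$X{\left(T,Q \right)} = \frac{6}{Q} - \frac{Q}{8}$ ($X{\left(T,Q \right)} = \frac{6}{Q} + Q \left(- \frac{1}{8}\right) = \frac{6}{Q} - \frac{Q}{8}$)
$C{\left(y \right)} = \sqrt{2} \sqrt{y}$ ($C{\left(y \right)} = \sqrt{2 y} = \sqrt{2} \sqrt{y}$)
$\left(X{\left(d,I{\left(2 \right)} \right)} + 27\right) + C{\left(-18 \right)} = \left(\left(\frac{6}{-4} - - \frac{1}{2}\right) + 27\right) + \sqrt{2} \sqrt{-18} = \left(\left(6 \left(- \frac{1}{4}\right) + \frac{1}{2}\right) + 27\right) + \sqrt{2} \cdot 3 i \sqrt{2} = \left(\left(- \frac{3}{2} + \frac{1}{2}\right) + 27\right) + 6 i = \left(-1 + 27\right) + 6 i = 26 + 6 i$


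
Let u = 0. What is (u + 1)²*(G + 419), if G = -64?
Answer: 355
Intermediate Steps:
(u + 1)²*(G + 419) = (0 + 1)²*(-64 + 419) = 1²*355 = 1*355 = 355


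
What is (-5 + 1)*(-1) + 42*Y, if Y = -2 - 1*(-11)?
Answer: 382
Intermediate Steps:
Y = 9 (Y = -2 + 11 = 9)
(-5 + 1)*(-1) + 42*Y = (-5 + 1)*(-1) + 42*9 = -4*(-1) + 378 = 4 + 378 = 382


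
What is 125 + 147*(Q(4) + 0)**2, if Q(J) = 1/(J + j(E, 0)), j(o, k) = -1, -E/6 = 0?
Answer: 424/3 ≈ 141.33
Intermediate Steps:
E = 0 (E = -6*0 = 0)
Q(J) = 1/(-1 + J) (Q(J) = 1/(J - 1) = 1/(-1 + J))
125 + 147*(Q(4) + 0)**2 = 125 + 147*(1/(-1 + 4) + 0)**2 = 125 + 147*(1/3 + 0)**2 = 125 + 147*(1/3)**2 = 125 + 147*(1/9) = 125 + 49/3 = 424/3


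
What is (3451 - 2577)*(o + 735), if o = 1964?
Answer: 2358926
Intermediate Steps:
(3451 - 2577)*(o + 735) = (3451 - 2577)*(1964 + 735) = 874*2699 = 2358926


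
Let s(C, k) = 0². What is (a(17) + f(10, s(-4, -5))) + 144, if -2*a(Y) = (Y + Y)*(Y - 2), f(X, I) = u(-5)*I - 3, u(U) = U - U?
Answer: -114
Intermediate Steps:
s(C, k) = 0
u(U) = 0
f(X, I) = -3 (f(X, I) = 0*I - 3 = 0 - 3 = -3)
a(Y) = -Y*(-2 + Y) (a(Y) = -(Y + Y)*(Y - 2)/2 = -2*Y*(-2 + Y)/2 = -Y*(-2 + Y))
(a(17) + f(10, s(-4, -5))) + 144 = (17*(2 - 1*17) - 3) + 144 = (17*(2 - 17) - 3) + 144 = (17*(-15) - 3) + 144 = (-255 - 3) + 144 = -258 + 144 = -114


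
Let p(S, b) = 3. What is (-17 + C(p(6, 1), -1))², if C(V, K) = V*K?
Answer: 400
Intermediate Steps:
C(V, K) = K*V
(-17 + C(p(6, 1), -1))² = (-17 - 1*3)² = (-17 - 3)² = (-20)² = 400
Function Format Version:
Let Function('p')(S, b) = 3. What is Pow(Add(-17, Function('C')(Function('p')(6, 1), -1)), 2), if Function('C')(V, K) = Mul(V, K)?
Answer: 400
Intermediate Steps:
Function('C')(V, K) = Mul(K, V)
Pow(Add(-17, Function('C')(Function('p')(6, 1), -1)), 2) = Pow(Add(-17, Mul(-1, 3)), 2) = Pow(Add(-17, -3), 2) = Pow(-20, 2) = 400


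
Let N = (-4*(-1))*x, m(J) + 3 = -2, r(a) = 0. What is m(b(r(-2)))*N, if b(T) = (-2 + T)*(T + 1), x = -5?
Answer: 100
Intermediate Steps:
b(T) = (1 + T)*(-2 + T) (b(T) = (-2 + T)*(1 + T) = (1 + T)*(-2 + T))
m(J) = -5 (m(J) = -3 - 2 = -5)
N = -20 (N = -4*(-1)*(-5) = 4*(-5) = -20)
m(b(r(-2)))*N = -5*(-20) = 100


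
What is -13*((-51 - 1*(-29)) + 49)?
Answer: -351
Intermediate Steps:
-13*((-51 - 1*(-29)) + 49) = -13*((-51 + 29) + 49) = -13*(-22 + 49) = -13*27 = -351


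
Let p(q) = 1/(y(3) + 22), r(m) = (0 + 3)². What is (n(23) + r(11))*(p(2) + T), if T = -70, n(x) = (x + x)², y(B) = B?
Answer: -148665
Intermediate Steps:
n(x) = 4*x² (n(x) = (2*x)² = 4*x²)
r(m) = 9 (r(m) = 3² = 9)
p(q) = 1/25 (p(q) = 1/(3 + 22) = 1/25)
(n(23) + r(11))*(p(2) + T) = (4*23² + 9)*(1/25 - 70) = (4*529 + 9)*(-1749/25) = (2116 + 9)*(-1749/25) = 2125*(-1749/25) = -148665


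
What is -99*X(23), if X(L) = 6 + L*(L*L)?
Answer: -1205127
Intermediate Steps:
X(L) = 6 + L³ (X(L) = 6 + L*L² = 6 + L³)
-99*X(23) = -99*(6 + 23³) = -99*(6 + 12167) = -99*12173 = -1205127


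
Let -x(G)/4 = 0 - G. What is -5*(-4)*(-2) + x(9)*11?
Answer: 356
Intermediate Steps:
x(G) = 4*G (x(G) = -4*(0 - G) = -(-4)*G = 4*G)
-5*(-4)*(-2) + x(9)*11 = -5*(-4)*(-2) + (4*9)*11 = 20*(-2) + 36*11 = -40 + 396 = 356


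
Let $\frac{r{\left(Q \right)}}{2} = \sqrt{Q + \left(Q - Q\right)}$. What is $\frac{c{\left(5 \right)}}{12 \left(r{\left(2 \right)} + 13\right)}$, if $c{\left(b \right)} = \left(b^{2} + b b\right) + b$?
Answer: $\frac{715}{1932} - \frac{55 \sqrt{2}}{966} \approx 0.28956$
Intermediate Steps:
$r{\left(Q \right)} = 2 \sqrt{Q}$ ($r{\left(Q \right)} = 2 \sqrt{Q + \left(Q - Q\right)} = 2 \sqrt{Q + 0} = 2 \sqrt{Q}$)
$c{\left(b \right)} = b + 2 b^{2}$ ($c{\left(b \right)} = \left(b^{2} + b^{2}\right) + b = 2 b^{2} + b = b + 2 b^{2}$)
$\frac{c{\left(5 \right)}}{12 \left(r{\left(2 \right)} + 13\right)} = \frac{5 \left(1 + 2 \cdot 5\right)}{12 \left(2 \sqrt{2} + 13\right)} = \frac{5 \left(1 + 10\right)}{12 \left(13 + 2 \sqrt{2}\right)} = \frac{5 \cdot 11}{156 + 24 \sqrt{2}} = \frac{55}{156 + 24 \sqrt{2}}$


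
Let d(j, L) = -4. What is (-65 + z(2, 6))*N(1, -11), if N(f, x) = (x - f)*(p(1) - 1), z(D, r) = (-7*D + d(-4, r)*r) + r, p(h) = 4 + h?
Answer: 4656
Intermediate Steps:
z(D, r) = -7*D - 3*r (z(D, r) = (-7*D - 4*r) + r = -7*D - 3*r)
N(f, x) = -4*f + 4*x (N(f, x) = (x - f)*((4 + 1) - 1) = (x - f)*(5 - 1) = (x - f)*4 = -4*f + 4*x)
(-65 + z(2, 6))*N(1, -11) = (-65 + (-7*2 - 3*6))*(-4*1 + 4*(-11)) = (-65 + (-14 - 18))*(-4 - 44) = (-65 - 32)*(-48) = -97*(-48) = 4656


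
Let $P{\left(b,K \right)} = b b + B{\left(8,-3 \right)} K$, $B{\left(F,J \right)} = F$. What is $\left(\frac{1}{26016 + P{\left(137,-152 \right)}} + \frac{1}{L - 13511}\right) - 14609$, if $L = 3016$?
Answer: $- \frac{6680062505969}{457256655} \approx -14609.0$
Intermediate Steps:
$P{\left(b,K \right)} = b^{2} + 8 K$ ($P{\left(b,K \right)} = b b + 8 K = b^{2} + 8 K$)
$\left(\frac{1}{26016 + P{\left(137,-152 \right)}} + \frac{1}{L - 13511}\right) - 14609 = \left(\frac{1}{26016 + \left(137^{2} + 8 \left(-152\right)\right)} + \frac{1}{3016 - 13511}\right) - 14609 = \left(\frac{1}{26016 + \left(18769 - 1216\right)} + \frac{1}{-10495}\right) - 14609 = \left(\frac{1}{26016 + 17553} - \frac{1}{10495}\right) - 14609 = \left(\frac{1}{43569} - \frac{1}{10495}\right) - 14609 = - \frac{33074}{457256655} - 14609 = - \frac{6680062505969}{457256655}$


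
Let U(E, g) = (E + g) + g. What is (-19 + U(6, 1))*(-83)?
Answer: 913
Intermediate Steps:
U(E, g) = E + 2*g
(-19 + U(6, 1))*(-83) = (-19 + (6 + 2*1))*(-83) = (-19 + (6 + 2))*(-83) = (-19 + 8)*(-83) = -11*(-83) = 913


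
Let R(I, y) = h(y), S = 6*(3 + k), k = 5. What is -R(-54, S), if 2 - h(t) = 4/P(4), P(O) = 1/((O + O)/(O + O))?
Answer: 2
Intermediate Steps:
P(O) = 1 (P(O) = 1/((2*O)/((2*O))) = 1/((2*O)*(1/(2*O))) = 1/1 = 1)
h(t) = -2 (h(t) = 2 - 4/1 = 2 - 4 = -2)
S = 48 (S = 6*(3 + 5) = 6*8 = 48)
R(I, y) = -2
-R(-54, S) = -1*(-2) = 2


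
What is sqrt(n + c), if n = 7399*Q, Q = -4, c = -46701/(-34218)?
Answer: I*sqrt(427796489006)/3802 ≈ 172.03*I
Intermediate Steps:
c = 5189/3802 (c = -46701*(-1/34218) = 5189/3802 ≈ 1.3648)
n = -29596 (n = 7399*(-4) = -29596)
sqrt(n + c) = sqrt(-29596 + 5189/3802) = sqrt(-112518803/3802) = I*sqrt(427796489006)/3802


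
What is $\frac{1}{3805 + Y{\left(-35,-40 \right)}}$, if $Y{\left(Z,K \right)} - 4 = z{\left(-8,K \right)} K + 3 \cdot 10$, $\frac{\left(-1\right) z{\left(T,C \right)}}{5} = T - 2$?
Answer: $\frac{1}{1839} \approx 0.00054377$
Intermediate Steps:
$z{\left(T,C \right)} = 10 - 5 T$ ($z{\left(T,C \right)} = - 5 \left(T - 2\right) = - 5 \left(-2 + T\right) = 10 - 5 T$)
$Y{\left(Z,K \right)} = 34 + 50 K$ ($Y{\left(Z,K \right)} = 4 + \left(\left(10 - -40\right) K + 3 \cdot 10\right) = 4 + \left(\left(10 + 40\right) K + 30\right) = 4 + \left(50 K + 30\right) = 4 + \left(30 + 50 K\right) = 34 + 50 K$)
$\frac{1}{3805 + Y{\left(-35,-40 \right)}} = \frac{1}{3805 + \left(34 + 50 \left(-40\right)\right)} = \frac{1}{3805 + \left(34 - 2000\right)} = \frac{1}{3805 - 1966} = \frac{1}{1839}$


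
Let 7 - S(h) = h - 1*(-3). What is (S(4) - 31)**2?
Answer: 961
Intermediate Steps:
S(h) = 4 - h (S(h) = 7 - (h - 1*(-3)) = 7 - (h + 3) = 7 - (3 + h) = 7 + (-3 - h) = 4 - h)
(S(4) - 31)**2 = ((4 - 1*4) - 31)**2 = ((4 - 4) - 31)**2 = (0 - 31)**2 = (-31)**2 = 961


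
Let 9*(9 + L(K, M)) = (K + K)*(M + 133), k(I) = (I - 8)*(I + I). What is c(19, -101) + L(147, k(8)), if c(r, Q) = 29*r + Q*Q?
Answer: 45263/3 ≈ 15088.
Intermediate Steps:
k(I) = 2*I*(-8 + I) (k(I) = (-8 + I)*(2*I) = 2*I*(-8 + I))
L(K, M) = -9 + 2*K*(133 + M)/9 (L(K, M) = -9 + ((K + K)*(M + 133))/9 = -9 + ((2*K)*(133 + M))/9 = -9 + (2*K*(133 + M))/9 = -9 + 2*K*(133 + M)/9)
c(r, Q) = Q² + 29*r (c(r, Q) = 29*r + Q² = Q² + 29*r)
c(19, -101) + L(147, k(8)) = ((-101)² + 29*19) + (-9 + (266/9)*147 + (2/9)*147*(2*8*(-8 + 8))) = (10201 + 551) + (-9 + 13034/3 + (2/9)*147*(2*8*0)) = 10752 + (-9 + 13034/3 + (2/9)*147*0) = 10752 + (-9 + 13034/3 + 0) = 10752 + 13007/3 = 45263/3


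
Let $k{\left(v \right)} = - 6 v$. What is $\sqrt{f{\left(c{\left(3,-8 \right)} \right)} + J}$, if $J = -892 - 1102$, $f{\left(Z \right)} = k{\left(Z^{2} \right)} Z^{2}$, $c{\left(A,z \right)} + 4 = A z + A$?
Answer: $4 i \sqrt{146609} \approx 1531.6 i$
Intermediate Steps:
$c{\left(A,z \right)} = -4 + A + A z$ ($c{\left(A,z \right)} = -4 + \left(A z + A\right) = -4 + \left(A + A z\right) = -4 + A + A z$)
$f{\left(Z \right)} = - 6 Z^{4}$ ($f{\left(Z \right)} = - 6 Z^{2} Z^{2} = - 6 Z^{4}$)
$J = -1994$
$\sqrt{f{\left(c{\left(3,-8 \right)} \right)} + J} = \sqrt{- 6 \left(-4 + 3 + 3 \left(-8\right)\right)^{4} - 1994} = \sqrt{- 6 \left(-4 + 3 - 24\right)^{4} - 1994} = \sqrt{- 6 \left(-25\right)^{4} - 1994} = \sqrt{\left(-6\right) 390625 - 1994} = \sqrt{-2343750 - 1994} = \sqrt{-2345744} = 4 i \sqrt{146609}$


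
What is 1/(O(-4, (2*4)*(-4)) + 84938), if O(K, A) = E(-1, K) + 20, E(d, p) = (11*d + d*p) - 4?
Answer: 1/84947 ≈ 1.1772e-5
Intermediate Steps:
E(d, p) = -4 + 11*d + d*p
O(K, A) = 5 - K (O(K, A) = (-4 + 11*(-1) - K) + 20 = (-4 - 11 - K) + 20 = (-15 - K) + 20 = 5 - K)
1/(O(-4, (2*4)*(-4)) + 84938) = 1/((5 - 1*(-4)) + 84938) = 1/((5 + 4) + 84938) = 1/(9 + 84938) = 1/84947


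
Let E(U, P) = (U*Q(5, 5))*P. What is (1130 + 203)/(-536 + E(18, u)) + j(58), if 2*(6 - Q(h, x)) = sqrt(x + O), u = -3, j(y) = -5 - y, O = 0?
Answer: -9502309/147191 - 35991*sqrt(5)/735955 ≈ -64.667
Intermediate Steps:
Q(h, x) = 6 - sqrt(x)/2 (Q(h, x) = 6 - sqrt(x + 0)/2 = 6 - sqrt(x)/2)
E(U, P) = P*U*(6 - sqrt(5)/2) (E(U, P) = (U*(6 - sqrt(5)/2))*P = P*U*(6 - sqrt(5)/2))
(1130 + 203)/(-536 + E(18, u)) + j(58) = (1130 + 203)/(-536 + (1/2)*(-3)*18*(12 - sqrt(5))) + (-5 - 1*58) = 1333/(-536 + (-324 + 27*sqrt(5))) + (-5 - 58) = 1333/(-860 + 27*sqrt(5)) - 63 = -63 + 1333/(-860 + 27*sqrt(5))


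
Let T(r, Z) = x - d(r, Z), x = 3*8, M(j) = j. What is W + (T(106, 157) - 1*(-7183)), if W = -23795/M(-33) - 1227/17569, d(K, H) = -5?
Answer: 4599365588/579777 ≈ 7933.0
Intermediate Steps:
x = 24
T(r, Z) = 29 (T(r, Z) = 24 - 1*(-5) = 24 + 5 = 29)
W = 418013864/579777 (W = -23795/(-33) - 1227/17569 = -23795*(-1/33) - 1227*1/17569 = 23795/33 - 1227/17569 = 418013864/579777 ≈ 720.99)
W + (T(106, 157) - 1*(-7183)) = 418013864/579777 + (29 - 1*(-7183)) = 418013864/579777 + (29 + 7183) = 418013864/579777 + 7212 = 4599365588/579777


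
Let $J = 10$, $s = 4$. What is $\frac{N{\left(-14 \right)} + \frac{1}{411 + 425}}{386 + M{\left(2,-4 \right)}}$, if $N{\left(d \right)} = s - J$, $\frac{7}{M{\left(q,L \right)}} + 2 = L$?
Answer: $- \frac{15045}{965162} \approx -0.015588$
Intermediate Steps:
$M{\left(q,L \right)} = \frac{7}{-2 + L}$
$N{\left(d \right)} = -6$ ($N{\left(d \right)} = 4 - 10 = -6$)
$\frac{N{\left(-14 \right)} + \frac{1}{411 + 425}}{386 + M{\left(2,-4 \right)}} = \frac{-6 + \frac{1}{411 + 425}}{386 + \frac{7}{-2 - 4}} = \frac{-6 + \frac{1}{836}}{386 + \frac{7}{-6}} = \frac{-6 + \frac{1}{836}}{386 + 7 \left(- \frac{1}{6}\right)} = - \frac{5015}{836 \left(386 - \frac{7}{6}\right)} = - \frac{5015}{836 \cdot \frac{2309}{6}} = \left(- \frac{5015}{836}\right) \frac{6}{2309} = - \frac{15045}{965162}$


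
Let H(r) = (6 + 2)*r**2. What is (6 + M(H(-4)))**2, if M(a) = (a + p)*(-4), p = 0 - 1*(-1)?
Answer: 260100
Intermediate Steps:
H(r) = 8*r**2
p = 1 (p = 0 + 1 = 1)
M(a) = -4 - 4*a (M(a) = (a + 1)*(-4) = (1 + a)*(-4) = -4 - 4*a)
(6 + M(H(-4)))**2 = (6 + (-4 - 32*(-4)**2))**2 = (6 + (-4 - 32*16))**2 = (6 + (-4 - 4*128))**2 = (6 + (-4 - 512))**2 = (6 - 516)**2 = (-510)**2 = 260100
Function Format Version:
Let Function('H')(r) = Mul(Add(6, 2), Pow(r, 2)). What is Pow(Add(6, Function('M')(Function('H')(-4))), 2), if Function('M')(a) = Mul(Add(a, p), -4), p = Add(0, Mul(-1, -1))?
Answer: 260100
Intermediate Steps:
Function('H')(r) = Mul(8, Pow(r, 2))
p = 1 (p = Add(0, 1) = 1)
Function('M')(a) = Add(-4, Mul(-4, a)) (Function('M')(a) = Mul(Add(a, 1), -4) = Mul(Add(1, a), -4) = Add(-4, Mul(-4, a)))
Pow(Add(6, Function('M')(Function('H')(-4))), 2) = Pow(Add(6, Add(-4, Mul(-4, Mul(8, Pow(-4, 2))))), 2) = Pow(Add(6, Add(-4, Mul(-4, Mul(8, 16)))), 2) = Pow(Add(6, Add(-4, Mul(-4, 128))), 2) = Pow(Add(6, Add(-4, -512)), 2) = Pow(Add(6, -516), 2) = Pow(-510, 2) = 260100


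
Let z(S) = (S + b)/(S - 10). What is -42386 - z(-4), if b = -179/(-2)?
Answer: -1186637/28 ≈ -42380.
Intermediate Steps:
b = 179/2 (b = -179*(-½) = 179/2 ≈ 89.500)
z(S) = (179/2 + S)/(-10 + S) (z(S) = (S + 179/2)/(S - 10) = (179/2 + S)/(-10 + S))
-42386 - z(-4) = -42386 - (179/2 - 4)/(-10 - 4) = -42386 - 171/((-14)*2) = -42386 - (-1)*171/(14*2) = -42386 - 1*(-171/28) = -42386 + 171/28 = -1186637/28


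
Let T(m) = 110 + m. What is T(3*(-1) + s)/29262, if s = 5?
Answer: 56/14631 ≈ 0.0038275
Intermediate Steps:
T(3*(-1) + s)/29262 = (110 + (3*(-1) + 5))/29262 = (110 + (-3 + 5))*(1/29262) = (110 + 2)*(1/29262) = 112*(1/29262) = 56/14631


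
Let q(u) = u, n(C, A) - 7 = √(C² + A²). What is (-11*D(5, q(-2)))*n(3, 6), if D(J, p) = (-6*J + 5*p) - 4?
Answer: 3388 + 1452*√5 ≈ 6634.8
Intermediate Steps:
n(C, A) = 7 + √(A² + C²) (n(C, A) = 7 + √(C² + A²) = 7 + √(A² + C²))
D(J, p) = -4 - 6*J + 5*p
(-11*D(5, q(-2)))*n(3, 6) = (-11*(-4 - 6*5 + 5*(-2)))*(7 + √(6² + 3²)) = (-11*(-4 - 30 - 10))*(7 + √(36 + 9)) = (-11*(-44))*(7 + √45) = 484*(7 + 3*√5) = 3388 + 1452*√5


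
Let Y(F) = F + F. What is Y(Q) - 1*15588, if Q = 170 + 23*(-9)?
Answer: -15662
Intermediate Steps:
Q = -37 (Q = 170 - 207 = -37)
Y(F) = 2*F
Y(Q) - 1*15588 = 2*(-37) - 1*15588 = -74 - 15588 = -15662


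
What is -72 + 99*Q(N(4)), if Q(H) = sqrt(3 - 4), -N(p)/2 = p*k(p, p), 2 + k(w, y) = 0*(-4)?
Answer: -72 + 99*I ≈ -72.0 + 99.0*I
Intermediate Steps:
k(w, y) = -2 (k(w, y) = -2 + 0*(-4) = -2 + 0 = -2)
N(p) = 4*p (N(p) = -2*p*(-2) = -(-4)*p = 4*p)
Q(H) = I (Q(H) = sqrt(-1) = I)
-72 + 99*Q(N(4)) = -72 + 99*I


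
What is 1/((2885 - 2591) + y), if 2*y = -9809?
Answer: -2/9221 ≈ -0.00021690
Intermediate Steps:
y = -9809/2 (y = (½)*(-9809) = -9809/2 ≈ -4904.5)
1/((2885 - 2591) + y) = 1/((2885 - 2591) - 9809/2) = 1/(294 - 9809/2) = 1/(-9221/2) = -2/9221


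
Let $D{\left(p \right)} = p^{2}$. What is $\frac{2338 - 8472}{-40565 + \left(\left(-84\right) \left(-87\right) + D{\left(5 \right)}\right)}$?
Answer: $\frac{3067}{16616} \approx 0.18458$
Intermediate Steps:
$\frac{2338 - 8472}{-40565 + \left(\left(-84\right) \left(-87\right) + D{\left(5 \right)}\right)} = \frac{2338 - 8472}{-40565 + \left(\left(-84\right) \left(-87\right) + 5^{2}\right)} = - \frac{6134}{-40565 + \left(7308 + 25\right)} = - \frac{6134}{-40565 + 7333} = - \frac{6134}{-33232} = \left(-6134\right) \left(- \frac{1}{33232}\right) = \frac{3067}{16616}$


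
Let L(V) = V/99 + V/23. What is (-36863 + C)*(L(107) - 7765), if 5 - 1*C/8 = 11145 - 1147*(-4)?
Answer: 958109891879/759 ≈ 1.2623e+9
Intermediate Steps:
C = -125824 (C = 40 - 8*(11145 - 1147*(-4)) = 40 - 8*(11145 - 1*(-4588)) = 40 - 8*(11145 + 4588) = 40 - 8*15733 = 40 - 125864 = -125824)
L(V) = 122*V/2277 (L(V) = V*(1/99) + V*(1/23) = V/99 + V/23 = 122*V/2277)
(-36863 + C)*(L(107) - 7765) = (-36863 - 125824)*((122/2277)*107 - 7765) = -162687*(13054/2277 - 7765) = -162687*(-17667851/2277) = 958109891879/759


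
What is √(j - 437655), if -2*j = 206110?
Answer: I*√540710 ≈ 735.33*I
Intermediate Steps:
j = -103055 (j = -½*206110 = -103055)
√(j - 437655) = √(-103055 - 437655) = √(-540710) = I*√540710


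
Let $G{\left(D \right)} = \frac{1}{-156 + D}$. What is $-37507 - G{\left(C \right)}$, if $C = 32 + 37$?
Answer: $- \frac{3263108}{87} \approx -37507.0$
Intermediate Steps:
$C = 69$
$-37507 - G{\left(C \right)} = -37507 - \frac{1}{-156 + 69} = -37507 - \frac{1}{-87} = -37507 - - \frac{1}{87} = -37507 + \frac{1}{87} = - \frac{3263108}{87}$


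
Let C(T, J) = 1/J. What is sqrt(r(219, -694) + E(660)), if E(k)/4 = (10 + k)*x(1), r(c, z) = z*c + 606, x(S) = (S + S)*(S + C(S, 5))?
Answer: 2*I*sqrt(36237) ≈ 380.72*I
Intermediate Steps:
x(S) = 2*S*(1/5 + S) (x(S) = (S + S)*(S + 1/5) = (2*S)*(S + 1/5) = (2*S)*(1/5 + S) = 2*S*(1/5 + S))
r(c, z) = 606 + c*z (r(c, z) = c*z + 606 = 606 + c*z)
E(k) = 96 + 48*k/5 (E(k) = 4*((10 + k)*((2/5)*1*(1 + 5*1))) = 4*((10 + k)*((2/5)*1*(1 + 5))) = 4*((10 + k)*((2/5)*1*6)) = 4*((10 + k)*(12/5)) = 4*(24 + 12*k/5) = 96 + 48*k/5)
sqrt(r(219, -694) + E(660)) = sqrt((606 + 219*(-694)) + (96 + (48/5)*660)) = sqrt((606 - 151986) + (96 + 6336)) = sqrt(-151380 + 6432) = sqrt(-144948) = 2*I*sqrt(36237)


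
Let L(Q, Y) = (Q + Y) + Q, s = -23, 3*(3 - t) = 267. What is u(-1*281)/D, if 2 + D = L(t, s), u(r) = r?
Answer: 281/197 ≈ 1.4264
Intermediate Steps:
t = -86 (t = 3 - 1/3*267 = 3 - 89 = -86)
L(Q, Y) = Y + 2*Q
D = -197 (D = -2 + (-23 + 2*(-86)) = -2 + (-23 - 172) = -2 - 195 = -197)
u(-1*281)/D = -1*281/(-197) = -281*(-1/197) = 281/197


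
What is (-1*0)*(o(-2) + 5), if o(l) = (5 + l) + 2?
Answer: 0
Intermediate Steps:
o(l) = 7 + l
(-1*0)*(o(-2) + 5) = (-1*0)*((7 - 2) + 5) = 0*(5 + 5) = 0*10 = 0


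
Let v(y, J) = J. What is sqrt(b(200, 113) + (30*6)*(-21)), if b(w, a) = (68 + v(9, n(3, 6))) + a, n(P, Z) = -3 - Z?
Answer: 2*I*sqrt(902) ≈ 60.067*I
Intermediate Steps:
b(w, a) = 59 + a (b(w, a) = (68 + (-3 - 1*6)) + a = (68 + (-3 - 6)) + a = (68 - 9) + a = 59 + a)
sqrt(b(200, 113) + (30*6)*(-21)) = sqrt((59 + 113) + (30*6)*(-21)) = sqrt(172 + 180*(-21)) = sqrt(172 - 3780) = sqrt(-3608) = 2*I*sqrt(902)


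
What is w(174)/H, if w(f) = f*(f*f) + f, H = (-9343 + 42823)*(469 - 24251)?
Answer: -878033/132703560 ≈ -0.0066165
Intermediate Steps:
H = -796221360 (H = 33480*(-23782) = -796221360)
w(f) = f + f³ (w(f) = f*f² + f = f³ + f = f + f³)
w(174)/H = (174 + 174³)/(-796221360) = (174 + 5268024)*(-1/796221360) = 5268198*(-1/796221360) = -878033/132703560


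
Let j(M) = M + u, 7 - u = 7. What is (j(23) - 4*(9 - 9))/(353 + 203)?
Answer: 23/556 ≈ 0.041367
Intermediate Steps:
u = 0 (u = 7 - 1*7 = 7 - 7 = 0)
j(M) = M (j(M) = M + 0 = M)
(j(23) - 4*(9 - 9))/(353 + 203) = (23 - 4*(9 - 9))/(353 + 203) = (23 - 4*0)/556 = (23 + 0)*(1/556) = 23*(1/556) = 23/556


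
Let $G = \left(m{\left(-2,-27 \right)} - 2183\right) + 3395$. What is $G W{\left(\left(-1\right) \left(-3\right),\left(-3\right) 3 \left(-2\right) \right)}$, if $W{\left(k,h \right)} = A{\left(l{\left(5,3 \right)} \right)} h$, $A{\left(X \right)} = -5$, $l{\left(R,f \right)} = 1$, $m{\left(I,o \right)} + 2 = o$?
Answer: $-106470$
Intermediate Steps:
$m{\left(I,o \right)} = -2 + o$
$W{\left(k,h \right)} = - 5 h$
$G = 1183$ ($G = \left(\left(-2 - 27\right) - 2183\right) + 3395 = \left(-29 - 2183\right) + 3395 = -2212 + 3395 = 1183$)
$G W{\left(\left(-1\right) \left(-3\right),\left(-3\right) 3 \left(-2\right) \right)} = 1183 \left(- 5 \left(-3\right) 3 \left(-2\right)\right) = 1183 \left(- 5 \left(\left(-9\right) \left(-2\right)\right)\right) = 1183 \left(\left(-5\right) 18\right) = 1183 \left(-90\right) = -106470$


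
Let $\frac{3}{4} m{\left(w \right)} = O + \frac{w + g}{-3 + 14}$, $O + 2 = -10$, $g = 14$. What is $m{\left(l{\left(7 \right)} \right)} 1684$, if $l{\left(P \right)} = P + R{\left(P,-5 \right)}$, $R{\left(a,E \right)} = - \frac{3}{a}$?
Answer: $- \frac{1751360}{77} \approx -22745.0$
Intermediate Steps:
$O = -12$ ($O = -2 - 10 = -12$)
$l{\left(P \right)} = P - \frac{3}{P}$
$m{\left(w \right)} = - \frac{472}{33} + \frac{4 w}{33}$ ($m{\left(w \right)} = \frac{4 \left(-12 + \frac{w + 14}{-3 + 14}\right)}{3} = \frac{4 \left(-12 + \frac{14 + w}{11}\right)}{3} = \frac{4 \left(-12 + \left(14 + w\right) \frac{1}{11}\right)}{3} = \frac{4 \left(-12 + \left(\frac{14}{11} + \frac{w}{11}\right)\right)}{3} = \frac{4 \left(- \frac{118}{11} + \frac{w}{11}\right)}{3} = - \frac{472}{33} + \frac{4 w}{33}$)
$m{\left(l{\left(7 \right)} \right)} 1684 = \left(- \frac{472}{33} + \frac{4 \left(7 - \frac{3}{7}\right)}{33}\right) 1684 = \left(- \frac{472}{33} + \frac{4}{33} \cdot \frac{46}{7}\right) 1684 = \left(- \frac{472}{33} + \frac{184}{231}\right) 1684 = \left(- \frac{1040}{77}\right) 1684 = - \frac{1751360}{77}$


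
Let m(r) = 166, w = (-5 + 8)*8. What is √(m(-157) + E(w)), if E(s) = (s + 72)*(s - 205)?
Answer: I*√17210 ≈ 131.19*I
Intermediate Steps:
w = 24 (w = 3*8 = 24)
E(s) = (-205 + s)*(72 + s) (E(s) = (72 + s)*(-205 + s) = (-205 + s)*(72 + s))
√(m(-157) + E(w)) = √(166 + (-14760 + 24² - 133*24)) = √(166 + (-14760 + 576 - 3192)) = √(166 - 17376) = √(-17210) = I*√17210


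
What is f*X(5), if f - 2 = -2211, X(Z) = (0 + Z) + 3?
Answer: -17672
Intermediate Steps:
X(Z) = 3 + Z (X(Z) = Z + 3 = 3 + Z)
f = -2209 (f = 2 - 2211 = -2209)
f*X(5) = -2209*(3 + 5) = -2209*8 = -17672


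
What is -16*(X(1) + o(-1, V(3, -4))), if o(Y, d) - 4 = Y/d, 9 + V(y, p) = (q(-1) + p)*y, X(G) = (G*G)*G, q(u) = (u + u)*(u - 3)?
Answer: -224/3 ≈ -74.667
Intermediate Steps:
q(u) = 2*u*(-3 + u) (q(u) = (2*u)*(-3 + u) = 2*u*(-3 + u))
X(G) = G³ (X(G) = G²*G = G³)
V(y, p) = -9 + y*(8 + p) (V(y, p) = -9 + (2*(-1)*(-3 - 1) + p)*y = -9 + (2*(-1)*(-4) + p)*y = -9 + (8 + p)*y = -9 + y*(8 + p))
o(Y, d) = 4 + Y/d
-16*(X(1) + o(-1, V(3, -4))) = -16*(1³ + (4 - 1/(-9 + 8*3 - 4*3))) = -16*(1 + (4 - 1/(-9 + 24 - 12))) = -16*(1 + (4 - 1/3)) = -16*(1 + (4 - 1*⅓)) = -16*(1 + (4 - ⅓)) = -16*(1 + 11/3) = -16*14/3 = -224/3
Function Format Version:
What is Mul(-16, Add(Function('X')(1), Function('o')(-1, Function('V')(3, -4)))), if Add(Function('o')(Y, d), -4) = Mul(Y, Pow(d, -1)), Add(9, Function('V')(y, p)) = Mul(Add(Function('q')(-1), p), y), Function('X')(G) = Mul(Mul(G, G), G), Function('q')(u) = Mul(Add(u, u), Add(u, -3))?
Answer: Rational(-224, 3) ≈ -74.667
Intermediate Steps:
Function('q')(u) = Mul(2, u, Add(-3, u)) (Function('q')(u) = Mul(Mul(2, u), Add(-3, u)) = Mul(2, u, Add(-3, u)))
Function('X')(G) = Pow(G, 3) (Function('X')(G) = Mul(Pow(G, 2), G) = Pow(G, 3))
Function('V')(y, p) = Add(-9, Mul(y, Add(8, p))) (Function('V')(y, p) = Add(-9, Mul(Add(Mul(2, -1, Add(-3, -1)), p), y)) = Add(-9, Mul(Add(Mul(2, -1, -4), p), y)) = Add(-9, Mul(Add(8, p), y)) = Add(-9, Mul(y, Add(8, p))))
Function('o')(Y, d) = Add(4, Mul(Y, Pow(d, -1)))
Mul(-16, Add(Function('X')(1), Function('o')(-1, Function('V')(3, -4)))) = Mul(-16, Add(Pow(1, 3), Add(4, Mul(-1, Pow(Add(-9, Mul(8, 3), Mul(-4, 3)), -1))))) = Mul(-16, Add(1, Add(4, Mul(-1, Pow(Add(-9, 24, -12), -1))))) = Mul(-16, Add(1, Add(4, Mul(-1, Pow(3, -1))))) = Mul(-16, Add(1, Add(4, Mul(-1, Rational(1, 3))))) = Mul(-16, Add(1, Add(4, Rational(-1, 3)))) = Mul(-16, Add(1, Rational(11, 3))) = Mul(-16, Rational(14, 3)) = Rational(-224, 3)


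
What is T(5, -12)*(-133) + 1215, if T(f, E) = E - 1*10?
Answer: 4141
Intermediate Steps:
T(f, E) = -10 + E (T(f, E) = E - 10 = -10 + E)
T(5, -12)*(-133) + 1215 = (-10 - 12)*(-133) + 1215 = -22*(-133) + 1215 = 2926 + 1215 = 4141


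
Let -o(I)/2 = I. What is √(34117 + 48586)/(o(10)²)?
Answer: √82703/400 ≈ 0.71895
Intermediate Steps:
o(I) = -2*I
√(34117 + 48586)/(o(10)²) = √(34117 + 48586)/((-2*10)²) = √82703/((-20)²) = √82703/400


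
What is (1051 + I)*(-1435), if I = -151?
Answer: -1291500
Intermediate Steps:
(1051 + I)*(-1435) = (1051 - 151)*(-1435) = 900*(-1435) = -1291500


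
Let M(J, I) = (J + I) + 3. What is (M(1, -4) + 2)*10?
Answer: 20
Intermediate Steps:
M(J, I) = 3 + I + J (M(J, I) = (I + J) + 3 = 3 + I + J)
(M(1, -4) + 2)*10 = ((3 - 4 + 1) + 2)*10 = (0 + 2)*10 = 2*10 = 20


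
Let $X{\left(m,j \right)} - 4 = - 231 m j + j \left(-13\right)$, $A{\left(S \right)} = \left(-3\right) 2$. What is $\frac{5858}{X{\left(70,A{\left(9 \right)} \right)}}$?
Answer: $\frac{2929}{48551} \approx 0.060328$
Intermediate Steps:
$A{\left(S \right)} = -6$
$X{\left(m,j \right)} = 4 - 13 j - 231 j m$ ($X{\left(m,j \right)} = 4 + \left(- 231 m j + j \left(-13\right)\right) = 4 - \left(13 j + 231 j m\right) = 4 - 13 j - 231 j m$)
$\frac{5858}{X{\left(70,A{\left(9 \right)} \right)}} = \frac{5858}{4 - -78 - \left(-1386\right) 70} = \frac{5858}{4 + 78 + 97020} = \frac{5858}{97102} = 5858 \cdot \frac{1}{97102} = \frac{2929}{48551}$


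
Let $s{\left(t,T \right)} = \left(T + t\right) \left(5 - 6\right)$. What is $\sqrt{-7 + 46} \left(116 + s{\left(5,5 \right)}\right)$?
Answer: $106 \sqrt{39} \approx 661.97$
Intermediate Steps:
$s{\left(t,T \right)} = - T - t$ ($s{\left(t,T \right)} = \left(T + t\right) \left(-1\right) = - T - t$)
$\sqrt{-7 + 46} \left(116 + s{\left(5,5 \right)}\right) = \sqrt{-7 + 46} \left(116 - 10\right) = \sqrt{39} \left(116 - 10\right) = \sqrt{39} \cdot 106 = 106 \sqrt{39}$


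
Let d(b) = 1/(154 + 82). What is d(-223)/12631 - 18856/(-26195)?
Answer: 56208178291/78085094620 ≈ 0.71983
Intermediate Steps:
d(b) = 1/236
d(-223)/12631 - 18856/(-26195) = (1/236)/12631 - 18856/(-26195) = (1/236)*(1/12631) - 18856*(-1/26195) = 1/2980916 + 18856/26195 = 56208178291/78085094620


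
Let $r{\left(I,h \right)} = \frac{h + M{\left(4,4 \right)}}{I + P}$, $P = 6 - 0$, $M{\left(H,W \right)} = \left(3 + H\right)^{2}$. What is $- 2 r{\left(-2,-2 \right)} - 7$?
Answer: $- \frac{61}{2} \approx -30.5$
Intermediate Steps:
$P = 6$ ($P = 6 + 0 = 6$)
$r{\left(I,h \right)} = \frac{49 + h}{6 + I}$ ($r{\left(I,h \right)} = \frac{h + \left(3 + 4\right)^{2}}{I + 6} = \frac{h + 7^{2}}{6 + I} = \frac{h + 49}{6 + I} = \frac{49 + h}{6 + I}$)
$- 2 r{\left(-2,-2 \right)} - 7 = - 2 \frac{49 - 2}{6 - 2} - 7 = - 2 \cdot \frac{1}{4} \cdot 47 - 7 = \left(-2\right) \frac{47}{4} - 7 = - \frac{47}{2} - 7 = - \frac{61}{2}$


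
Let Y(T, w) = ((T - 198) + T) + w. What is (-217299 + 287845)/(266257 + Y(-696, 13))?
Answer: 35273/132340 ≈ 0.26653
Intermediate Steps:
Y(T, w) = -198 + w + 2*T (Y(T, w) = ((-198 + T) + T) + w = (-198 + 2*T) + w = -198 + w + 2*T)
(-217299 + 287845)/(266257 + Y(-696, 13)) = (-217299 + 287845)/(266257 + (-198 + 13 + 2*(-696))) = 70546/(266257 + (-198 + 13 - 1392)) = 70546/(266257 - 1577) = 70546/264680 = 70546*(1/264680) = 35273/132340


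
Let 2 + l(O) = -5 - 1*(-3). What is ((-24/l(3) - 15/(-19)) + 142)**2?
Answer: 7991929/361 ≈ 22138.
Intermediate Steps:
l(O) = -4 (l(O) = -2 + (-5 - 1*(-3)) = -2 + (-5 + 3) = -2 - 2 = -4)
((-24/l(3) - 15/(-19)) + 142)**2 = ((-24/(-4) - 15/(-19)) + 142)**2 = ((-24*(-1/4) - 15*(-1/19)) + 142)**2 = ((6 + 15/19) + 142)**2 = (129/19 + 142)**2 = (2827/19)**2 = 7991929/361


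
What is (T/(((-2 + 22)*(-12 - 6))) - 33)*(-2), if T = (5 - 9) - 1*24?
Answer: 2963/45 ≈ 65.844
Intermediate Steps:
T = -28 (T = -4 - 24 = -28)
(T/(((-2 + 22)*(-12 - 6))) - 33)*(-2) = (-28*1/((-12 - 6)*(-2 + 22)) - 33)*(-2) = (-28/(20*(-18)) - 33)*(-2) = (-28/(-360) - 33)*(-2) = (-28*(-1/360) - 33)*(-2) = (7/90 - 33)*(-2) = -2963/90*(-2) = 2963/45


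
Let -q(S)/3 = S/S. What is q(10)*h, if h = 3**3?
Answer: -81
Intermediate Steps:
q(S) = -3 (q(S) = -3*S/S = -3*1 = -3)
h = 27
q(10)*h = -3*27 = -81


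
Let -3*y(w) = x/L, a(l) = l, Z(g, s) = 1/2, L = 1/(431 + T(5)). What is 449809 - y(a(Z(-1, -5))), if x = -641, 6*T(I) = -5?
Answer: 6442141/18 ≈ 3.5790e+5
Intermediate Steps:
T(I) = -5/6 (T(I) = (1/6)*(-5) = -5/6)
L = 6/2581 (L = 1/(431 - 5/6) = 1/(2581/6) = 6/2581 ≈ 0.0023247)
Z(g, s) = 1/2
y(w) = 1654421/18 (y(w) = -(-641)/(3*6/2581) = -(-641)*2581/(3*6) = -1/3*(-1654421/6) = 1654421/18)
449809 - y(a(Z(-1, -5))) = 449809 - 1*1654421/18 = 449809 - 1654421/18 = 6442141/18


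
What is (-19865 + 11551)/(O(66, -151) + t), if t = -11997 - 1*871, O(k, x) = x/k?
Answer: 548724/849439 ≈ 0.64598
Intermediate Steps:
t = -12868 (t = -11997 - 871 = -12868)
(-19865 + 11551)/(O(66, -151) + t) = (-19865 + 11551)/(-151/66 - 12868) = -8314/(-151*1/66 - 12868) = -8314/(-151/66 - 12868) = -8314/(-849439/66) = -8314*(-66/849439) = 548724/849439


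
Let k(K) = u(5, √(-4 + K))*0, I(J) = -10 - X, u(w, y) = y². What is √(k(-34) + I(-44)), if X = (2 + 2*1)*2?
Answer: 3*I*√2 ≈ 4.2426*I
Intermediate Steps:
X = 8 (X = (2 + 2)*2 = 4*2 = 8)
I(J) = -18 (I(J) = -10 - 1*8 = -10 - 8 = -18)
k(K) = 0 (k(K) = (√(-4 + K))²*0 = (-4 + K)*0 = 0)
√(k(-34) + I(-44)) = √(0 - 18) = √(-18) = 3*I*√2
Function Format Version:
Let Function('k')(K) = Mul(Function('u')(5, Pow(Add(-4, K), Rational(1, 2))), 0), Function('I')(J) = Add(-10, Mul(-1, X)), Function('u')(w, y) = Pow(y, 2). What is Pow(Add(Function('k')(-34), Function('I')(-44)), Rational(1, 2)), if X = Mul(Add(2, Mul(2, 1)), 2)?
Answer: Mul(3, I, Pow(2, Rational(1, 2))) ≈ Mul(4.2426, I)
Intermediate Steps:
X = 8 (X = Mul(Add(2, 2), 2) = Mul(4, 2) = 8)
Function('I')(J) = -18 (Function('I')(J) = Add(-10, Mul(-1, 8)) = Add(-10, -8) = -18)
Function('k')(K) = 0 (Function('k')(K) = Mul(Pow(Pow(Add(-4, K), Rational(1, 2)), 2), 0) = Mul(Add(-4, K), 0) = 0)
Pow(Add(Function('k')(-34), Function('I')(-44)), Rational(1, 2)) = Pow(Add(0, -18), Rational(1, 2)) = Pow(-18, Rational(1, 2)) = Mul(3, I, Pow(2, Rational(1, 2)))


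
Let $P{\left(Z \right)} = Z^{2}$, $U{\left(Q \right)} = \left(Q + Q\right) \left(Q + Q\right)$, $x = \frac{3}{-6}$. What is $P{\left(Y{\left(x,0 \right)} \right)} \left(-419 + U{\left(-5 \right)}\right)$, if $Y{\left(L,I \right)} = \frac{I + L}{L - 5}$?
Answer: $- \frac{29}{11} \approx -2.6364$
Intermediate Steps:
$x = - \frac{1}{2}$ ($x = 3 \left(- \frac{1}{6}\right) = - \frac{1}{2} \approx -0.5$)
$U{\left(Q \right)} = 4 Q^{2}$ ($U{\left(Q \right)} = 2 Q 2 Q = 4 Q^{2}$)
$Y{\left(L,I \right)} = \frac{I + L}{-5 + L}$
$P{\left(Y{\left(x,0 \right)} \right)} \left(-419 + U{\left(-5 \right)}\right) = \left(\frac{0 - \frac{1}{2}}{-5 - \frac{1}{2}}\right)^{2} \left(-419 + 4 \left(-5\right)^{2}\right) = \left(\frac{1}{- \frac{11}{2}} \left(- \frac{1}{2}\right)\right)^{2} \left(-419 + 4 \cdot 25\right) = \left(\left(- \frac{2}{11}\right) \left(- \frac{1}{2}\right)\right)^{2} \left(-419 + 100\right) = \left(\frac{1}{11}\right)^{2} \left(-319\right) = \frac{1}{121} \left(-319\right) = - \frac{29}{11}$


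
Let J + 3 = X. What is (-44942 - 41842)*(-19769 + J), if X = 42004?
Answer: -1929381888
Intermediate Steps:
J = 42001 (J = -3 + 42004 = 42001)
(-44942 - 41842)*(-19769 + J) = (-44942 - 41842)*(-19769 + 42001) = -86784*22232 = -1929381888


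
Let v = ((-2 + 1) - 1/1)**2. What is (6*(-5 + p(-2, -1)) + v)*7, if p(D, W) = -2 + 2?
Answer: -182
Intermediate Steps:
p(D, W) = 0
v = 4 (v = (-1 - 1*1)**2 = (-1 - 1)**2 = (-2)**2 = 4)
(6*(-5 + p(-2, -1)) + v)*7 = (6*(-5 + 0) + 4)*7 = (6*(-5) + 4)*7 = (-30 + 4)*7 = -26*7 = -182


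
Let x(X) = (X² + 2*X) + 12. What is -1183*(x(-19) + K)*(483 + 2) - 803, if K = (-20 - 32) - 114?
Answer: -96965398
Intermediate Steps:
K = -166 (K = -52 - 114 = -166)
x(X) = 12 + X² + 2*X
-1183*(x(-19) + K)*(483 + 2) - 803 = -1183*((12 + (-19)² + 2*(-19)) - 166)*(483 + 2) - 803 = -1183*((12 + 361 - 38) - 166)*485 - 803 = -1183*(335 - 166)*485 - 803 = -199927*485 - 803 = -1183*81965 - 803 = -96964595 - 803 = -96965398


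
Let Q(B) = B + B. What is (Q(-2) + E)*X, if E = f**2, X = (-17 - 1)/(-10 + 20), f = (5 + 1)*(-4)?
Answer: -5148/5 ≈ -1029.6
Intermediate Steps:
f = -24 (f = 6*(-4) = -24)
Q(B) = 2*B
X = -9/5 (X = -18/10 = -18*1/10 = -9/5 ≈ -1.8000)
E = 576 (E = (-24)**2 = 576)
(Q(-2) + E)*X = (2*(-2) + 576)*(-9/5) = (-4 + 576)*(-9/5) = 572*(-9/5) = -5148/5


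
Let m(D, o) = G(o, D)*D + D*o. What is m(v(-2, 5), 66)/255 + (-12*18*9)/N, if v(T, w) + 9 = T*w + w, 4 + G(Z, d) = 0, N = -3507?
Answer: -849452/298095 ≈ -2.8496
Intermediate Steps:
G(Z, d) = -4 (G(Z, d) = -4 + 0 = -4)
v(T, w) = -9 + w + T*w (v(T, w) = -9 + (T*w + w) = -9 + (w + T*w) = -9 + w + T*w)
m(D, o) = -4*D + D*o
m(v(-2, 5), 66)/255 + (-12*18*9)/N = ((-9 + 5 - 2*5)*(-4 + 66))/255 + (-12*18*9)/(-3507) = ((-9 + 5 - 10)*62)*(1/255) - 216*9*(-1/3507) = -14*62*(1/255) - 1944*(-1/3507) = -868*1/255 + 648/1169 = -868/255 + 648/1169 = -849452/298095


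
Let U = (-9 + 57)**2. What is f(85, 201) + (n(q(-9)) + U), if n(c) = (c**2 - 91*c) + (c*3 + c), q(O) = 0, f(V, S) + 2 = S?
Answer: 2503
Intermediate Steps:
f(V, S) = -2 + S
n(c) = c**2 - 87*c (n(c) = (c**2 - 91*c) + (3*c + c) = (c**2 - 91*c) + 4*c = c**2 - 87*c)
U = 2304 (U = 48**2 = 2304)
f(85, 201) + (n(q(-9)) + U) = (-2 + 201) + (0*(-87 + 0) + 2304) = 199 + (0*(-87) + 2304) = 199 + (0 + 2304) = 199 + 2304 = 2503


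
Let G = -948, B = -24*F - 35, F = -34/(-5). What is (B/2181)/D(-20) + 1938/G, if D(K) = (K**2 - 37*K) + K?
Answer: -1972574689/964874400 ≈ -2.0444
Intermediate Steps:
F = 34/5 (F = -34*(-1/5) = 34/5 ≈ 6.8000)
B = -991/5 (B = -24*34/5 - 35 = -816/5 - 35 = -991/5 ≈ -198.20)
D(K) = K**2 - 36*K
(B/2181)/D(-20) + 1938/G = (-991/5/2181)/((-20*(-36 - 20))) + 1938/(-948) = (-991/5*1/2181)/((-20*(-56))) + 1938*(-1/948) = -991/10905/1120 - 323/158 = -991/10905*1/1120 - 323/158 = -991/12213600 - 323/158 = -1972574689/964874400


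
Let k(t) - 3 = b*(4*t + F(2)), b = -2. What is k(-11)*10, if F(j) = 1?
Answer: 890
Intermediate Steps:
k(t) = 1 - 8*t (k(t) = 3 - 2*(4*t + 1) = 3 - 2*(1 + 4*t) = 3 + (-2 - 8*t) = 1 - 8*t)
k(-11)*10 = (1 - 8*(-11))*10 = (1 + 88)*10 = 89*10 = 890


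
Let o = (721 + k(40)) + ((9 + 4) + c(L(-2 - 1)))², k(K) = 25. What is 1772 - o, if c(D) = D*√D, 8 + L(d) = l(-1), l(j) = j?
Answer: 1586 + 702*I ≈ 1586.0 + 702.0*I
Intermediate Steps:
L(d) = -9 (L(d) = -8 - 1 = -9)
c(D) = D^(3/2)
o = 746 + (13 - 27*I)² (o = (721 + 25) + ((9 + 4) + (-9)^(3/2))² = 746 + (13 - 27*I)² ≈ 186.0 - 702.0*I)
1772 - o = 1772 - (186 - 702*I) = 1772 + (-186 + 702*I) = 1586 + 702*I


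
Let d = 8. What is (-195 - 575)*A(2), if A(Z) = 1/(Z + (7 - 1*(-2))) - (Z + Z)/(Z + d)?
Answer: 238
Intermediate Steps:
A(Z) = 1/(9 + Z) - 2*Z/(8 + Z) (A(Z) = 1/(Z + (7 - 1*(-2))) - (Z + Z)/(Z + 8) = 1/(Z + (7 + 2)) - 2*Z/(8 + Z) = 1/(Z + 9) - 2*Z/(8 + Z) = 1/(9 + Z) - 2*Z/(8 + Z))
(-195 - 575)*A(2) = (-195 - 575)*((8 - 17*2 - 2*2²)/(72 + 2² + 17*2)) = -770*(8 - 34 - 2*4)/(72 + 4 + 34) = -770*(8 - 34 - 8)/110 = -7*(-34) = -770*(-17/55) = 238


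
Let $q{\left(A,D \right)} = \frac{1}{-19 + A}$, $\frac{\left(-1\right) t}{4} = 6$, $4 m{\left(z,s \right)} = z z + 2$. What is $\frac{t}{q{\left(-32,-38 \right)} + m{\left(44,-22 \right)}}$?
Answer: $- \frac{2448}{49417} \approx -0.049538$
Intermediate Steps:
$m{\left(z,s \right)} = \frac{1}{2} + \frac{z^{2}}{4}$ ($m{\left(z,s \right)} = \frac{z z + 2}{4} = \frac{z^{2} + 2}{4} = \frac{2 + z^{2}}{4} = \frac{1}{2} + \frac{z^{2}}{4}$)
$t = -24$ ($t = \left(-4\right) 6 = -24$)
$\frac{t}{q{\left(-32,-38 \right)} + m{\left(44,-22 \right)}} = \frac{1}{\frac{1}{-19 - 32} + \left(\frac{1}{2} + \frac{44^{2}}{4}\right)} \left(-24\right) = \frac{1}{\frac{1}{-51} + \left(\frac{1}{2} + \frac{1}{4} \cdot 1936\right)} \left(-24\right) = \frac{1}{- \frac{1}{51} + \left(\frac{1}{2} + 484\right)} \left(-24\right) = \frac{1}{- \frac{1}{51} + \frac{969}{2}} \left(-24\right) = \frac{1}{\frac{49417}{102}} \left(-24\right) = \frac{102}{49417} \left(-24\right) = - \frac{2448}{49417}$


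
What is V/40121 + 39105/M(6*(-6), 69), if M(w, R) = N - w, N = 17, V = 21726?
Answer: 29624211/40121 ≈ 738.37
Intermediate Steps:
M(w, R) = 17 - w
V/40121 + 39105/M(6*(-6), 69) = 21726/40121 + 39105/(17 - 6*(-6)) = 21726*(1/40121) + 39105/(17 - 1*(-36)) = 21726/40121 + 39105/(17 + 36) = 21726/40121 + 39105/53 = 29624211/40121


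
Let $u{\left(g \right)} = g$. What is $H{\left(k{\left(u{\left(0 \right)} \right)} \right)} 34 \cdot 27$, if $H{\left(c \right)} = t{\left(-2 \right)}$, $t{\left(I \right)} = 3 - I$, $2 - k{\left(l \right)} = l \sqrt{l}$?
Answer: $4590$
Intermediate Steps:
$k{\left(l \right)} = 2 - l^{\frac{3}{2}}$ ($k{\left(l \right)} = 2 - l \sqrt{l} = 2 - l^{\frac{3}{2}}$)
$H{\left(c \right)} = 5$ ($H{\left(c \right)} = 3 - -2 = 3 + 2 = 5$)
$H{\left(k{\left(u{\left(0 \right)} \right)} \right)} 34 \cdot 27 = 5 \cdot 34 \cdot 27 = 170 \cdot 27 = 4590$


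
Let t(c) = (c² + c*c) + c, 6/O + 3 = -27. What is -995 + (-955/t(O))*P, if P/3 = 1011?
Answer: 24136630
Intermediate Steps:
O = -⅕ (O = 6/(-3 - 27) = 6/(-30) = 6*(-1/30) = -⅕ ≈ -0.20000)
t(c) = c + 2*c² (t(c) = (c² + c²) + c = 2*c² + c = c + 2*c²)
P = 3033 (P = 3*1011 = 3033)
-995 + (-955/t(O))*P = -995 - 955*(-5/(1 + 2*(-⅕)))*3033 = -995 - 955*(-5/(1 - ⅖))*3033 = -995 - 955/((-⅕*⅗))*3033 = -995 - 955/(-3/25)*3033 = -995 - 955*(-25/3)*3033 = -995 + (23875/3)*3033 = -995 + 24137625 = 24136630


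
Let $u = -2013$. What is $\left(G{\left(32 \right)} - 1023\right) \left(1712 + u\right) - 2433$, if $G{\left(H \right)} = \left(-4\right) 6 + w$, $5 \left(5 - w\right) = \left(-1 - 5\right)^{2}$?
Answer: $\frac{1566881}{5} \approx 3.1338 \cdot 10^{5}$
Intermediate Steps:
$w = - \frac{11}{5}$ ($w = 5 - \frac{\left(-1 - 5\right)^{2}}{5} = 5 - \frac{\left(-6\right)^{2}}{5} = 5 - \frac{36}{5} = - \frac{11}{5} \approx -2.2$)
$G{\left(H \right)} = - \frac{131}{5}$ ($G{\left(H \right)} = \left(-4\right) 6 - \frac{11}{5} = -24 - \frac{11}{5} = - \frac{131}{5}$)
$\left(G{\left(32 \right)} - 1023\right) \left(1712 + u\right) - 2433 = \left(- \frac{131}{5} - 1023\right) \left(1712 - 2013\right) - 2433 = \left(- \frac{5246}{5}\right) \left(-301\right) - 2433 = \frac{1579046}{5} - 2433 = \frac{1566881}{5}$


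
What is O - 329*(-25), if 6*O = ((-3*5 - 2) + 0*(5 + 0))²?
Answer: 49639/6 ≈ 8273.2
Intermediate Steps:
O = 289/6 (O = ((-3*5 - 2) + 0*(5 + 0))²/6 = ((-15 - 2) + 0*5)²/6 = (-17 + 0)²/6 = (⅙)*(-17)² = (⅙)*289 = 289/6 ≈ 48.167)
O - 329*(-25) = 289/6 - 329*(-25) = 289/6 + 8225 = 49639/6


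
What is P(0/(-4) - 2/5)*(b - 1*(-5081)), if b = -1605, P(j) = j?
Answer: -6952/5 ≈ -1390.4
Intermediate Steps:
P(0/(-4) - 2/5)*(b - 1*(-5081)) = (0/(-4) - 2/5)*(-1605 - 1*(-5081)) = (0*(-1/4) - 2*1/5)*(-1605 + 5081) = (0 - 2/5)*3476 = -2/5*3476 = -6952/5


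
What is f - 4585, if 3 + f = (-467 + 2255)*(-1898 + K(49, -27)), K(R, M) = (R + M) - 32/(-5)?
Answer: -16737164/5 ≈ -3.3474e+6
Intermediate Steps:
K(R, M) = 32/5 + M + R (K(R, M) = (M + R) - 32*(-1/5) = (M + R) + 32/5 = 32/5 + M + R)
f = -16714239/5 (f = -3 + (-467 + 2255)*(-1898 + (32/5 - 27 + 49)) = -3 + 1788*(-1898 + 142/5) = -3 + 1788*(-9348/5) = -3 - 16714224/5 = -16714239/5 ≈ -3.3428e+6)
f - 4585 = -16714239/5 - 4585 = -16737164/5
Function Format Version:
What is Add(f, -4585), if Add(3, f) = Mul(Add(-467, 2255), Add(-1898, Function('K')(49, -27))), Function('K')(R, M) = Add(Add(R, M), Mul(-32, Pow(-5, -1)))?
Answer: Rational(-16737164, 5) ≈ -3.3474e+6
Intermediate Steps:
Function('K')(R, M) = Add(Rational(32, 5), M, R) (Function('K')(R, M) = Add(Add(M, R), Mul(-32, Rational(-1, 5))) = Add(Add(M, R), Rational(32, 5)) = Add(Rational(32, 5), M, R))
f = Rational(-16714239, 5) (f = Add(-3, Mul(Add(-467, 2255), Add(-1898, Add(Rational(32, 5), -27, 49)))) = Add(-3, Mul(1788, Add(-1898, Rational(142, 5)))) = Add(-3, Mul(1788, Rational(-9348, 5))) = Add(-3, Rational(-16714224, 5)) = Rational(-16714239, 5) ≈ -3.3428e+6)
Add(f, -4585) = Add(Rational(-16714239, 5), -4585) = Rational(-16737164, 5)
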